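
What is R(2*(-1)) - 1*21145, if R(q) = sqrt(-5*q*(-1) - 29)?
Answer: -21145 + I*sqrt(39) ≈ -21145.0 + 6.245*I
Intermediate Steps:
R(q) = sqrt(-29 + 5*q) (R(q) = sqrt(5*q - 29) = sqrt(-29 + 5*q))
R(2*(-1)) - 1*21145 = sqrt(-29 + 5*(2*(-1))) - 1*21145 = sqrt(-29 + 5*(-2)) - 21145 = sqrt(-29 - 10) - 21145 = sqrt(-39) - 21145 = I*sqrt(39) - 21145 = -21145 + I*sqrt(39)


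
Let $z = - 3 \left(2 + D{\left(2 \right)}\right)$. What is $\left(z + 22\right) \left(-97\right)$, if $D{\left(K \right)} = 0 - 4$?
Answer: $-2716$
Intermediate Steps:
$D{\left(K \right)} = -4$ ($D{\left(K \right)} = 0 - 4 = -4$)
$z = 6$ ($z = - 3 \left(2 - 4\right) = \left(-3\right) \left(-2\right) = 6$)
$\left(z + 22\right) \left(-97\right) = \left(6 + 22\right) \left(-97\right) = 28 \left(-97\right) = -2716$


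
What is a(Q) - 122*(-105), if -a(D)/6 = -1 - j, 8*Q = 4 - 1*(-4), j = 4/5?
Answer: 64104/5 ≈ 12821.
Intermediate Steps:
j = ⅘ (j = 4*(⅕) = ⅘ ≈ 0.80000)
Q = 1 (Q = (4 - 1*(-4))/8 = (4 + 4)/8 = (⅛)*8 = 1)
a(D) = 54/5 (a(D) = -6*(-1 - 1*⅘) = -6*(-1 - ⅘) = -6*(-9/5) = 54/5)
a(Q) - 122*(-105) = 54/5 - 122*(-105) = 54/5 + 12810 = 64104/5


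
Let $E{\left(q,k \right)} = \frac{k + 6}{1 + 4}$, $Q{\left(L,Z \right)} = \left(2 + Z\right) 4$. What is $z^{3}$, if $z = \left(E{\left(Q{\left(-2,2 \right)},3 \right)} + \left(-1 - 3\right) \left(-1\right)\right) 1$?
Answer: $\frac{24389}{125} \approx 195.11$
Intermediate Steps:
$Q{\left(L,Z \right)} = 8 + 4 Z$
$E{\left(q,k \right)} = \frac{6}{5} + \frac{k}{5}$ ($E{\left(q,k \right)} = \frac{6 + k}{5} = \left(6 + k\right) \frac{1}{5} = \frac{6}{5} + \frac{k}{5}$)
$z = \frac{29}{5}$ ($z = \left(\left(\frac{6}{5} + \frac{1}{5} \cdot 3\right) + \left(-1 - 3\right) \left(-1\right)\right) 1 = \left(\left(\frac{6}{5} + \frac{3}{5}\right) - -4\right) 1 = \left(\frac{9}{5} + 4\right) 1 = \frac{29}{5} \cdot 1 = \frac{29}{5} \approx 5.8$)
$z^{3} = \left(\frac{29}{5}\right)^{3} = \frac{24389}{125}$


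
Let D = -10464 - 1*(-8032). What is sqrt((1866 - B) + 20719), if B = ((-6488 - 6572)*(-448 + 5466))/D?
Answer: I*sqrt(25194855)/76 ≈ 66.045*I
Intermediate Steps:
D = -2432 (D = -10464 + 8032 = -2432)
B = 8191885/304 (B = ((-6488 - 6572)*(-448 + 5466))/(-2432) = -13060*5018*(-1/2432) = -65535080*(-1/2432) = 8191885/304 ≈ 26947.)
sqrt((1866 - B) + 20719) = sqrt((1866 - 1*8191885/304) + 20719) = sqrt((1866 - 8191885/304) + 20719) = sqrt(-7624621/304 + 20719) = sqrt(-1326045/304) = I*sqrt(25194855)/76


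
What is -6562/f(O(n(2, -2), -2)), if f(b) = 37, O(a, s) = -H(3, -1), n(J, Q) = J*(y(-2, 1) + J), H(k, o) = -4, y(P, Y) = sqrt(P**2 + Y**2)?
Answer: -6562/37 ≈ -177.35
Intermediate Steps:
n(J, Q) = J*(J + sqrt(5)) (n(J, Q) = J*(sqrt((-2)**2 + 1**2) + J) = J*(sqrt(4 + 1) + J) = J*(sqrt(5) + J) = J*(J + sqrt(5)))
O(a, s) = 4 (O(a, s) = -1*(-4) = 4)
-6562/f(O(n(2, -2), -2)) = -6562/37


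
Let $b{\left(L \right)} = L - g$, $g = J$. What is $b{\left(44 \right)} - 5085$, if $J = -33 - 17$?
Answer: $-4991$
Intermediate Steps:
$J = -50$ ($J = -33 - 17 = -50$)
$g = -50$
$b{\left(L \right)} = 50 + L$ ($b{\left(L \right)} = L - -50 = L + 50 = 50 + L$)
$b{\left(44 \right)} - 5085 = \left(50 + 44\right) - 5085 = 94 - 5085 = -4991$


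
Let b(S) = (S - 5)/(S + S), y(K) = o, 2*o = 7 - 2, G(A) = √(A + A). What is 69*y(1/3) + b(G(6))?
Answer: 173 - 5*√3/12 ≈ 172.28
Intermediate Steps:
G(A) = √2*√A (G(A) = √(2*A) = √2*√A)
o = 5/2 (o = (7 - 2)/2 = (½)*5 = 5/2 ≈ 2.5000)
y(K) = 5/2
b(S) = (-5 + S)/(2*S) (b(S) = (-5 + S)/((2*S)) = (-5 + S)*(1/(2*S)) = (-5 + S)/(2*S))
69*y(1/3) + b(G(6)) = 69*(5/2) + (-5 + √2*√6)/(2*((√2*√6))) = 345/2 + (-5 + 2*√3)/(2*((2*√3))) = 345/2 + (√3/6)*(-5 + 2*√3)/2 = 345/2 + √3*(-5 + 2*√3)/12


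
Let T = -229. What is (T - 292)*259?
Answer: -134939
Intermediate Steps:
(T - 292)*259 = (-229 - 292)*259 = -521*259 = -134939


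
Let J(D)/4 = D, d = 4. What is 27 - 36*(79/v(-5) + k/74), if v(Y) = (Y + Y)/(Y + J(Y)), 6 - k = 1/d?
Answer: -524349/74 ≈ -7085.8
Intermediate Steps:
J(D) = 4*D
k = 23/4 (k = 6 - 1/4 = 6 - 1*¼ = 6 - ¼ = 23/4 ≈ 5.7500)
v(Y) = ⅖ (v(Y) = (Y + Y)/(Y + 4*Y) = (2*Y)/((5*Y)) = (2*Y)*(1/(5*Y)) = ⅖)
27 - 36*(79/v(-5) + k/74) = 27 - 36*(79/(⅖) + (23/4)/74) = 27 - 36*(79*(5/2) + (23/4)*(1/74)) = 27 - 36*(395/2 + 23/296) = 27 - 36*58483/296 = 27 - 526347/74 = -524349/74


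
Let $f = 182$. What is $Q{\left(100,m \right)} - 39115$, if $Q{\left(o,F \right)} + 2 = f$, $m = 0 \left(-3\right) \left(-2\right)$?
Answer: $-38935$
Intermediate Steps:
$m = 0$ ($m = 0 \left(-2\right) = 0$)
$Q{\left(o,F \right)} = 180$ ($Q{\left(o,F \right)} = -2 + 182 = 180$)
$Q{\left(100,m \right)} - 39115 = 180 - 39115 = -38935$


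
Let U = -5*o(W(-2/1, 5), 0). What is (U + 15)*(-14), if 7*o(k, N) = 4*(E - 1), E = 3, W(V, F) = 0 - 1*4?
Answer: -130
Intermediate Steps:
W(V, F) = -4 (W(V, F) = 0 - 4 = -4)
o(k, N) = 8/7 (o(k, N) = (4*(3 - 1))/7 = (4*2)/7 = (⅐)*8 = 8/7)
U = -40/7 (U = -5*8/7 = -40/7 ≈ -5.7143)
(U + 15)*(-14) = (-40/7 + 15)*(-14) = (65/7)*(-14) = -130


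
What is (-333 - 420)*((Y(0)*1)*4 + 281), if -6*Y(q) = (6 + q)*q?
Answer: -211593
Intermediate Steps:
Y(q) = -q*(6 + q)/6 (Y(q) = -(6 + q)*q/6 = -q*(6 + q)/6)
(-333 - 420)*((Y(0)*1)*4 + 281) = (-333 - 420)*((-⅙*0*(6 + 0)*1)*4 + 281) = -753*((-⅙*0*6*1)*4 + 281) = -753*((0*1)*4 + 281) = -753*(0*4 + 281) = -753*(0 + 281) = -753*281 = -211593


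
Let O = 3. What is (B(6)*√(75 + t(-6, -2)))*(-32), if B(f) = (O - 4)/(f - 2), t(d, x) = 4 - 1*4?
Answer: 40*√3 ≈ 69.282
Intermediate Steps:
t(d, x) = 0 (t(d, x) = 4 - 4 = 0)
B(f) = -1/(-2 + f) (B(f) = (3 - 4)/(f - 2) = -1/(-2 + f))
(B(6)*√(75 + t(-6, -2)))*(-32) = ((-1/(-2 + 6))*√(75 + 0))*(-32) = ((-1/4)*√75)*(-32) = ((-1*¼)*(5*√3))*(-32) = -5*√3/4*(-32) = 40*√3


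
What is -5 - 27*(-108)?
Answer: 2911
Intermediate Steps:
-5 - 27*(-108) = -5 + 2916 = 2911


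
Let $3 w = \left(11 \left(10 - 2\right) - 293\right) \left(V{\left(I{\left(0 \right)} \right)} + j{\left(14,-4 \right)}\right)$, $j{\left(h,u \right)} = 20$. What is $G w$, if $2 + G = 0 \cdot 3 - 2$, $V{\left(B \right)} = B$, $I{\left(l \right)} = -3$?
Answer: $\frac{13940}{3} \approx 4646.7$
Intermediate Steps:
$w = - \frac{3485}{3}$ ($w = \frac{\left(11 \left(10 - 2\right) - 293\right) \left(-3 + 20\right)}{3} = \frac{\left(11 \cdot 8 - 293\right) 17}{3} = \frac{\left(88 - 293\right) 17}{3} = \frac{\left(-205\right) 17}{3} = \frac{1}{3} \left(-3485\right) = - \frac{3485}{3} \approx -1161.7$)
$G = -4$ ($G = -2 + \left(0 \cdot 3 - 2\right) = -2 + \left(0 - 2\right) = -2 - 2 = -4$)
$G w = \left(-4\right) \left(- \frac{3485}{3}\right) = \frac{13940}{3}$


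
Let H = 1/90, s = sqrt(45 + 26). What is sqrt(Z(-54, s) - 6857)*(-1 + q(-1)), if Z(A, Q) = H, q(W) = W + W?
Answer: -I*sqrt(6171290)/10 ≈ -248.42*I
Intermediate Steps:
q(W) = 2*W
s = sqrt(71) ≈ 8.4261
H = 1/90 ≈ 0.011111
Z(A, Q) = 1/90
sqrt(Z(-54, s) - 6857)*(-1 + q(-1)) = sqrt(1/90 - 6857)*(-1 + 2*(-1)) = sqrt(-617129/90)*(-1 - 2) = (I*sqrt(6171290)/30)*(-3) = -I*sqrt(6171290)/10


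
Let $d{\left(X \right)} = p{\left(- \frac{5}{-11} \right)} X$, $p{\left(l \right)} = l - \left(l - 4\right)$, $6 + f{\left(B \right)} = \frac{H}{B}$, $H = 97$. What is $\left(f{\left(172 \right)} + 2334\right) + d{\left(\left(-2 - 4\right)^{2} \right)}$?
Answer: $\frac{425281}{172} \approx 2472.6$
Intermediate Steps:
$f{\left(B \right)} = -6 + \frac{97}{B}$
$p{\left(l \right)} = 4$ ($p{\left(l \right)} = l - \left(l - 4\right) = l - \left(-4 + l\right) = 4$)
$d{\left(X \right)} = 4 X$
$\left(f{\left(172 \right)} + 2334\right) + d{\left(\left(-2 - 4\right)^{2} \right)} = \left(\left(-6 + \frac{97}{172}\right) + 2334\right) + 4 \left(-2 - 4\right)^{2} = \left(\left(-6 + 97 \cdot \frac{1}{172}\right) + 2334\right) + 4 \left(-6\right)^{2} = \left(\left(-6 + \frac{97}{172}\right) + 2334\right) + 4 \cdot 36 = \left(- \frac{935}{172} + 2334\right) + 144 = \frac{400513}{172} + 144 = \frac{425281}{172}$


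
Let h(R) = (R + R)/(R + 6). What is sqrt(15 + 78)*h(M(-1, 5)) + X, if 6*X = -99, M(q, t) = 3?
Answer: -33/2 + 2*sqrt(93)/3 ≈ -10.071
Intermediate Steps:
h(R) = 2*R/(6 + R) (h(R) = (2*R)/(6 + R) = 2*R/(6 + R))
X = -33/2 (X = (1/6)*(-99) = -33/2 ≈ -16.500)
sqrt(15 + 78)*h(M(-1, 5)) + X = sqrt(15 + 78)*(2*3/(6 + 3)) - 33/2 = sqrt(93)*(2*3/9) - 33/2 = sqrt(93)*(2*3*(1/9)) - 33/2 = sqrt(93)*(2/3) - 33/2 = 2*sqrt(93)/3 - 33/2 = -33/2 + 2*sqrt(93)/3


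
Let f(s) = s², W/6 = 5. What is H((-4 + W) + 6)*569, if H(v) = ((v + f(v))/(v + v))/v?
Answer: 18777/64 ≈ 293.39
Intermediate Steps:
W = 30 (W = 6*5 = 30)
H(v) = (v + v²)/(2*v²) (H(v) = ((v + v²)/(v + v))/v = ((v + v²)/((2*v)))/v = ((v + v²)*(1/(2*v)))/v = ((v + v²)/(2*v))/v = (v + v²)/(2*v²))
H((-4 + W) + 6)*569 = ((1 + ((-4 + 30) + 6))/(2*((-4 + 30) + 6)))*569 = ((1 + (26 + 6))/(2*(26 + 6)))*569 = ((½)*(1 + 32)/32)*569 = ((½)*(1/32)*33)*569 = (33/64)*569 = 18777/64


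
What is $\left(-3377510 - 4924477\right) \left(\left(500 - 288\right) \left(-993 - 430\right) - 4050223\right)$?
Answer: $36129408923313$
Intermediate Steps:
$\left(-3377510 - 4924477\right) \left(\left(500 - 288\right) \left(-993 - 430\right) - 4050223\right) = - 8301987 \left(\left(500 - 288\right) \left(-1423\right) - 4050223\right) = - 8301987 \left(212 \left(-1423\right) - 4050223\right) = - 8301987 \left(-301676 - 4050223\right) = \left(-8301987\right) \left(-4351899\right) = 36129408923313$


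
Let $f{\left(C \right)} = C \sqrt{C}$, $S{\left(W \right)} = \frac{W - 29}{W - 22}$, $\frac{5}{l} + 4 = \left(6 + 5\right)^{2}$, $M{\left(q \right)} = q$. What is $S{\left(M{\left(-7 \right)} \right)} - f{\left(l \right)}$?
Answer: $\frac{36}{29} - \frac{5 \sqrt{65}}{4563} \approx 1.2325$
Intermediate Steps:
$l = \frac{5}{117}$ ($l = \frac{5}{-4 + \left(6 + 5\right)^{2}} = \frac{5}{-4 + 11^{2}} = \frac{5}{-4 + 121} = \frac{5}{117} \approx 0.042735$)
$S{\left(W \right)} = \frac{-29 + W}{-22 + W}$
$f{\left(C \right)} = C^{\frac{3}{2}}$
$S{\left(M{\left(-7 \right)} \right)} - f{\left(l \right)} = \frac{-29 - 7}{-22 - 7} - \left(\frac{5}{117}\right)^{\frac{3}{2}} = \frac{1}{-29} \left(-36\right) - \frac{5 \sqrt{65}}{4563} = \left(- \frac{1}{29}\right) \left(-36\right) - \frac{5 \sqrt{65}}{4563} = \frac{36}{29} - \frac{5 \sqrt{65}}{4563}$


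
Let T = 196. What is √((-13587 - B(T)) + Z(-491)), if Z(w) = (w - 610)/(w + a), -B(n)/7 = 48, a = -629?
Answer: 3*I*√115422370/280 ≈ 115.11*I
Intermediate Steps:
B(n) = -336 (B(n) = -7*48 = -336)
Z(w) = (-610 + w)/(-629 + w) (Z(w) = (w - 610)/(w - 629) = (-610 + w)/(-629 + w))
√((-13587 - B(T)) + Z(-491)) = √((-13587 - 1*(-336)) + (-610 - 491)/(-629 - 491)) = √((-13587 + 336) - 1101/(-1120)) = √(-13251 - 1/1120*(-1101)) = √(-13251 + 1101/1120) = √(-14840019/1120) = 3*I*√115422370/280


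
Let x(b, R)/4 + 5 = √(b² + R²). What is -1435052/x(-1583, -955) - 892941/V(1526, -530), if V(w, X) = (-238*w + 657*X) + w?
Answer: 592864726623/808754566736 - 358763*√3417914/3417889 ≈ -193.32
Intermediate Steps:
V(w, X) = -237*w + 657*X
x(b, R) = -20 + 4*√(R² + b²) (x(b, R) = -20 + 4*√(b² + R²) = -20 + 4*√(R² + b²))
-1435052/x(-1583, -955) - 892941/V(1526, -530) = -1435052/(-20 + 4*√((-955)² + (-1583)²)) - 892941/(-237*1526 + 657*(-530)) = -1435052/(-20 + 4*√(912025 + 2505889)) - 892941/(-361662 - 348210) = -1435052/(-20 + 4*√3417914) - 892941/(-709872) = -1435052/(-20 + 4*√3417914) - 892941*(-1/709872) = -1435052/(-20 + 4*√3417914) + 297647/236624 = 297647/236624 - 1435052/(-20 + 4*√3417914)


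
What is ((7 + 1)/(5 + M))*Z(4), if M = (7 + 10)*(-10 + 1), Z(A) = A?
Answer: -8/37 ≈ -0.21622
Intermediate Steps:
M = -153 (M = 17*(-9) = -153)
((7 + 1)/(5 + M))*Z(4) = ((7 + 1)/(5 - 153))*4 = (8/(-148))*4 = (8*(-1/148))*4 = -2/37*4 = -8/37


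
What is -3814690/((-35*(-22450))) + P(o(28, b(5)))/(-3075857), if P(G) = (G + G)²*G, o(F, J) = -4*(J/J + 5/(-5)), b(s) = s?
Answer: -381469/78575 ≈ -4.8548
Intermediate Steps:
o(F, J) = 0 (o(F, J) = -4*(1 + 5*(-⅕)) = -4*(1 - 1) = -4*0 = 0)
P(G) = 4*G³ (P(G) = (2*G)²*G = (4*G²)*G = 4*G³)
-3814690/((-35*(-22450))) + P(o(28, b(5)))/(-3075857) = -3814690/((-35*(-22450))) + (4*0³)/(-3075857) = -3814690/785750 + (4*0)*(-1/3075857) = -3814690*1/785750 + 0*(-1/3075857) = -381469/78575 + 0 = -381469/78575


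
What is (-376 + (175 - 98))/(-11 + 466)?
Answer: -23/35 ≈ -0.65714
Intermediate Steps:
(-376 + (175 - 98))/(-11 + 466) = (-376 + 77)/455 = -299*1/455 = -23/35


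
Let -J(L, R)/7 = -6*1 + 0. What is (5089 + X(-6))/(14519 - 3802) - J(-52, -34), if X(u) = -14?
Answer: -63577/1531 ≈ -41.526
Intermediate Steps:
J(L, R) = 42 (J(L, R) = -7*(-6*1 + 0) = -7*(-6 + 0) = -7*(-6) = 42)
(5089 + X(-6))/(14519 - 3802) - J(-52, -34) = (5089 - 14)/(14519 - 3802) - 1*42 = 5075/10717 - 42 = 5075*(1/10717) - 42 = 725/1531 - 42 = -63577/1531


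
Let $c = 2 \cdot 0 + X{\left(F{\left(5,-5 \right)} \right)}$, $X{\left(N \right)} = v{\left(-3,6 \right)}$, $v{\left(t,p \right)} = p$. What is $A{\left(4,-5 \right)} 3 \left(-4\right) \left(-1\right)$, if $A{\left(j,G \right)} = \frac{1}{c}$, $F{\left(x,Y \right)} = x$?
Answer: $2$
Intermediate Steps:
$X{\left(N \right)} = 6$
$c = 6$ ($c = 2 \cdot 0 + 6 = 0 + 6 = 6$)
$A{\left(j,G \right)} = \frac{1}{6}$
$A{\left(4,-5 \right)} 3 \left(-4\right) \left(-1\right) = \frac{3 \left(-4\right)}{6} \left(-1\right) = \frac{1}{6} \left(-12\right) \left(-1\right) = \left(-2\right) \left(-1\right) = 2$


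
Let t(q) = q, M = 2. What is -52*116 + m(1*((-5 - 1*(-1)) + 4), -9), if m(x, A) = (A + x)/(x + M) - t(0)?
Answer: -12073/2 ≈ -6036.5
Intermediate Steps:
m(x, A) = (A + x)/(2 + x) (m(x, A) = (A + x)/(x + 2) - 1*0 = (A + x)/(2 + x) + 0 = (A + x)/(2 + x))
-52*116 + m(1*((-5 - 1*(-1)) + 4), -9) = -52*116 + (-9 + 1*((-5 - 1*(-1)) + 4))/(2 + 1*((-5 - 1*(-1)) + 4)) = -6032 + (-9 + 1*((-5 + 1) + 4))/(2 + 1*((-5 + 1) + 4)) = -6032 + (-9 + 1*(-4 + 4))/(2 + 1*(-4 + 4)) = -6032 + (-9 + 1*0)/(2 + 1*0) = -6032 + (-9 + 0)/(2 + 0) = -6032 - 9/2 = -12073/2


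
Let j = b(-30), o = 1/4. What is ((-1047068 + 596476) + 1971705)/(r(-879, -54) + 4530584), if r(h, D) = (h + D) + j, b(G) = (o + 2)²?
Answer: 24337808/72474497 ≈ 0.33581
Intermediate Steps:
o = ¼ ≈ 0.25000
b(G) = 81/16 (b(G) = (¼ + 2)² = (9/4)² = 81/16)
j = 81/16 ≈ 5.0625
r(h, D) = 81/16 + D + h (r(h, D) = (h + D) + 81/16 = (D + h) + 81/16 = 81/16 + D + h)
((-1047068 + 596476) + 1971705)/(r(-879, -54) + 4530584) = ((-1047068 + 596476) + 1971705)/((81/16 - 54 - 879) + 4530584) = (-450592 + 1971705)/(-14847/16 + 4530584) = 1521113/(72474497/16) = 1521113*(16/72474497) = 24337808/72474497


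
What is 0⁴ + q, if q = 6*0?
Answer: 0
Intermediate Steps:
q = 0
0⁴ + q = 0⁴ + 0 = 0 + 0 = 0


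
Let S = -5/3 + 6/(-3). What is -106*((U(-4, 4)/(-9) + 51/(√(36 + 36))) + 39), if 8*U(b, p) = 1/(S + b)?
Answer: -1141037/276 - 901*√2/2 ≈ -4771.3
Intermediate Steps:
S = -11/3 (S = -5*⅓ + 6*(-⅓) = -5/3 - 2 = -11/3 ≈ -3.6667)
U(b, p) = 1/(8*(-11/3 + b))
-106*((U(-4, 4)/(-9) + 51/(√(36 + 36))) + 39) = -106*(((3/(8*(-11 + 3*(-4))))/(-9) + 51/(√(36 + 36))) + 39) = -106*(((3/(8*(-11 - 12)))*(-⅑) + 51/(√72)) + 39) = -106*((((3/8)/(-23))*(-⅑) + 51/((6*√2))) + 39) = -106*((((3/8)*(-1/23))*(-⅑) + 51*(√2/12)) + 39) = -106*((-3/184*(-⅑) + 17*√2/4) + 39) = -106*((1/552 + 17*√2/4) + 39) = -106*(21529/552 + 17*√2/4) = -1141037/276 - 901*√2/2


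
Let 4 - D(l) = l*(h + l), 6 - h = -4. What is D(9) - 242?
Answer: -409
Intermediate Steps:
h = 10 (h = 6 - 1*(-4) = 6 + 4 = 10)
D(l) = 4 - l*(10 + l)
D(9) - 242 = (4 - 1*9² - 10*9) - 242 = (4 - 1*81 - 90) - 242 = (4 - 81 - 90) - 242 = -167 - 242 = -409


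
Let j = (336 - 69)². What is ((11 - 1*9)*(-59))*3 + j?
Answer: 70935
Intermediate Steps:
j = 71289 (j = 267² = 71289)
((11 - 1*9)*(-59))*3 + j = ((11 - 1*9)*(-59))*3 + 71289 = ((11 - 9)*(-59))*3 + 71289 = (2*(-59))*3 + 71289 = -118*3 + 71289 = -354 + 71289 = 70935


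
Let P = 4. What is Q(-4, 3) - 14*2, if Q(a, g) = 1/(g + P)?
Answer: -195/7 ≈ -27.857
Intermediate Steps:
Q(a, g) = 1/(4 + g) (Q(a, g) = 1/(g + 4) = 1/(4 + g))
Q(-4, 3) - 14*2 = 1/(4 + 3) - 14*2 = 1/7 - 28 = ⅐ - 28 = -195/7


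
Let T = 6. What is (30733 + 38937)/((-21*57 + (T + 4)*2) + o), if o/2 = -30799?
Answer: -13934/12555 ≈ -1.1098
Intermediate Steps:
o = -61598 (o = 2*(-30799) = -61598)
(30733 + 38937)/((-21*57 + (T + 4)*2) + o) = (30733 + 38937)/((-21*57 + (6 + 4)*2) - 61598) = 69670/((-1197 + 10*2) - 61598) = 69670/((-1197 + 20) - 61598) = 69670/(-1177 - 61598) = 69670/(-62775) = 69670*(-1/62775) = -13934/12555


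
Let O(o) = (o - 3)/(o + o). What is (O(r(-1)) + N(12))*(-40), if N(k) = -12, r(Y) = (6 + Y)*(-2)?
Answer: 454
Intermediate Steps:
r(Y) = -12 - 2*Y
O(o) = (-3 + o)/(2*o) (O(o) = (-3 + o)/((2*o)) = (-3 + o)*(1/(2*o)) = (-3 + o)/(2*o))
(O(r(-1)) + N(12))*(-40) = ((-3 + (-12 - 2*(-1)))/(2*(-12 - 2*(-1))) - 12)*(-40) = ((-3 + (-12 + 2))/(2*(-12 + 2)) - 12)*(-40) = ((1/2)*(-3 - 10)/(-10) - 12)*(-40) = ((1/2)*(-1/10)*(-13) - 12)*(-40) = (13/20 - 12)*(-40) = -227/20*(-40) = 454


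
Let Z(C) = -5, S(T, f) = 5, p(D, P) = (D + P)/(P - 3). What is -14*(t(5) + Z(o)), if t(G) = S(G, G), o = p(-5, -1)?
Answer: 0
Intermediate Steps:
p(D, P) = (D + P)/(-3 + P)
o = 3/2 (o = (-5 - 1)/(-3 - 1) = -6/(-4) = -1/4*(-6) = 3/2 ≈ 1.5000)
t(G) = 5
-14*(t(5) + Z(o)) = -14*(5 - 5) = -14*0 = 0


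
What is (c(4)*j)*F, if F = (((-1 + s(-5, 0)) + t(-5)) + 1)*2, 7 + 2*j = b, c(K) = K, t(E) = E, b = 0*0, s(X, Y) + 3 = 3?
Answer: 140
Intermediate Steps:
s(X, Y) = 0 (s(X, Y) = -3 + 3 = 0)
b = 0
j = -7/2 (j = -7/2 + (1/2)*0 = -7/2 + 0 = -7/2 ≈ -3.5000)
F = -10 (F = (((-1 + 0) - 5) + 1)*2 = ((-1 - 5) + 1)*2 = (-6 + 1)*2 = -5*2 = -10)
(c(4)*j)*F = (4*(-7/2))*(-10) = -14*(-10) = 140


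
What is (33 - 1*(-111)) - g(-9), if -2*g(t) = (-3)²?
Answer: 297/2 ≈ 148.50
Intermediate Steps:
g(t) = -9/2 (g(t) = -½*(-3)² = -½*9 = -9/2)
(33 - 1*(-111)) - g(-9) = (33 - 1*(-111)) - 1*(-9/2) = (33 + 111) + 9/2 = 144 + 9/2 = 297/2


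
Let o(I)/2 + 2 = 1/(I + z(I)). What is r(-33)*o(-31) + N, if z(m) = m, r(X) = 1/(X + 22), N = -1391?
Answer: -474206/341 ≈ -1390.6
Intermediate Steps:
r(X) = 1/(22 + X)
o(I) = -4 + 1/I (o(I) = -4 + 2/(I + I) = -4 + 2/((2*I)) = -4 + 2*(1/(2*I)) = -4 + 1/I)
r(-33)*o(-31) + N = (-4 + 1/(-31))/(22 - 33) - 1391 = (-4 - 1/31)/(-11) - 1391 = -1/11*(-125/31) - 1391 = 125/341 - 1391 = -474206/341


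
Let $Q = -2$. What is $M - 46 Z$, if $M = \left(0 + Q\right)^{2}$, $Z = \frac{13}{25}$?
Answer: $- \frac{498}{25} \approx -19.92$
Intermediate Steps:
$Z = \frac{13}{25}$ ($Z = 13 \cdot \frac{1}{25} = \frac{13}{25} \approx 0.52$)
$M = 4$ ($M = \left(0 - 2\right)^{2} = \left(-2\right)^{2} = 4$)
$M - 46 Z = 4 - \frac{598}{25} = - \frac{498}{25}$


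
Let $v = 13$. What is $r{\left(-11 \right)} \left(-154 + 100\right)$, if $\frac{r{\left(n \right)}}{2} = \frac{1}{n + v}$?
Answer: $-54$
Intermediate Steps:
$r{\left(n \right)} = \frac{2}{13 + n}$ ($r{\left(n \right)} = \frac{2}{n + 13} = \frac{2}{13 + n}$)
$r{\left(-11 \right)} \left(-154 + 100\right) = \frac{2}{13 - 11} \left(-154 + 100\right) = \frac{2}{2} \left(-54\right) = 2 \cdot \frac{1}{2} \left(-54\right) = 1 \left(-54\right) = -54$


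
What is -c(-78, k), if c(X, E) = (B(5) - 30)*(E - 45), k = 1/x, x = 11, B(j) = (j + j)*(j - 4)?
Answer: -9880/11 ≈ -898.18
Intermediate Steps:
B(j) = 2*j*(-4 + j) (B(j) = (2*j)*(-4 + j) = 2*j*(-4 + j))
k = 1/11 ≈ 0.090909
c(X, E) = 900 - 20*E (c(X, E) = (2*5*(-4 + 5) - 30)*(E - 45) = (2*5*1 - 30)*(-45 + E) = (10 - 30)*(-45 + E) = -20*(-45 + E) = 900 - 20*E)
-c(-78, k) = -(900 - 20*1/11) = -(900 - 20/11) = -1*9880/11 = -9880/11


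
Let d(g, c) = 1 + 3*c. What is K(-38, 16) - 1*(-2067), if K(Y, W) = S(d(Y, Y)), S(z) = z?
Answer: 1954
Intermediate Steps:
K(Y, W) = 1 + 3*Y
K(-38, 16) - 1*(-2067) = (1 + 3*(-38)) - 1*(-2067) = (1 - 114) + 2067 = -113 + 2067 = 1954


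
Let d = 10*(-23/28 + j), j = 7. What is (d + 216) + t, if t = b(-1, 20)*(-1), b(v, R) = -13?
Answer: 4071/14 ≈ 290.79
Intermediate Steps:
t = 13 (t = -13*(-1) = 13)
d = 865/14 (d = 10*(-23/28 + 7) = 10*(173/28) = 865/14 ≈ 61.786)
(d + 216) + t = (865/14 + 216) + 13 = 3889/14 + 13 = 4071/14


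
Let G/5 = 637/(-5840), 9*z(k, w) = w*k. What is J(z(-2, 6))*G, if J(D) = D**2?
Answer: -637/657 ≈ -0.96956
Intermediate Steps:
z(k, w) = k*w/9 (z(k, w) = (w*k)/9 = (k*w)/9 = k*w/9)
G = -637/1168 (G = 5*(637/(-5840)) = 5*(637*(-1/5840)) = 5*(-637/5840) = -637/1168 ≈ -0.54538)
J(z(-2, 6))*G = ((1/9)*(-2)*6)**2*(-637/1168) = (-4/3)**2*(-637/1168) = (16/9)*(-637/1168) = -637/657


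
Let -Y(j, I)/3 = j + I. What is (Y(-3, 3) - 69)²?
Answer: 4761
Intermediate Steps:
Y(j, I) = -3*I - 3*j (Y(j, I) = -3*(j + I) = -3*(I + j) = -3*I - 3*j)
(Y(-3, 3) - 69)² = ((-3*3 - 3*(-3)) - 69)² = ((-9 + 9) - 69)² = (0 - 69)² = (-69)² = 4761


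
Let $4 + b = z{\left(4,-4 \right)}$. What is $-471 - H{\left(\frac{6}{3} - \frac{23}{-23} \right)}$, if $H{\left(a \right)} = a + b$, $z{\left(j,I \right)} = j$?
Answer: $-474$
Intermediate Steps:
$b = 0$ ($b = -4 + 4 = 0$)
$H{\left(a \right)} = a$ ($H{\left(a \right)} = a + 0 = a$)
$-471 - H{\left(\frac{6}{3} - \frac{23}{-23} \right)} = -471 - \left(\frac{6}{3} - \frac{23}{-23}\right) = -471 - \left(6 \cdot \frac{1}{3} - -1\right) = -471 - \left(2 + 1\right) = -471 - 3 = -474$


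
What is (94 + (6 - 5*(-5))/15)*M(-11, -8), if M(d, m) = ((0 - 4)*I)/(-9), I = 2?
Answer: 11528/135 ≈ 85.393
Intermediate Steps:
M(d, m) = 8/9 (M(d, m) = ((0 - 4)*2)/(-9) = -4*2*(-1/9) = -8*(-1/9) = 8/9)
(94 + (6 - 5*(-5))/15)*M(-11, -8) = (94 + (6 - 5*(-5))/15)*(8/9) = (94 + (6 + 25)*(1/15))*(8/9) = (94 + 31*(1/15))*(8/9) = (94 + 31/15)*(8/9) = (1441/15)*(8/9) = 11528/135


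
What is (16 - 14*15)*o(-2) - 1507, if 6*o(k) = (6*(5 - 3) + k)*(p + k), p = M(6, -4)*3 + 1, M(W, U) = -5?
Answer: 10999/3 ≈ 3666.3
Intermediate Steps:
p = -14 (p = -5*3 + 1 = -15 + 1 = -14)
o(k) = (-14 + k)*(12 + k)/6 (o(k) = ((6*(5 - 3) + k)*(-14 + k))/6 = ((6*2 + k)*(-14 + k))/6 = ((12 + k)*(-14 + k))/6 = ((-14 + k)*(12 + k))/6 = (-14 + k)*(12 + k)/6)
(16 - 14*15)*o(-2) - 1507 = (16 - 14*15)*(-28 - ⅓*(-2) + (⅙)*(-2)²) - 1507 = (16 - 210)*(-28 + ⅔ + (⅙)*4) - 1507 = -194*(-28 + ⅔ + ⅔) - 1507 = -194*(-80/3) - 1507 = 15520/3 - 1507 = 10999/3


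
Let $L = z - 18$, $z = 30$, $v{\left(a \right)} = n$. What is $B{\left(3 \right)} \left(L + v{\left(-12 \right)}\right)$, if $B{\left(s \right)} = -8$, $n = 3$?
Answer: $-120$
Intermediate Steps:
$v{\left(a \right)} = 3$
$L = 12$ ($L = 30 - 18 = 12$)
$B{\left(3 \right)} \left(L + v{\left(-12 \right)}\right) = - 8 \left(12 + 3\right) = \left(-8\right) 15 = -120$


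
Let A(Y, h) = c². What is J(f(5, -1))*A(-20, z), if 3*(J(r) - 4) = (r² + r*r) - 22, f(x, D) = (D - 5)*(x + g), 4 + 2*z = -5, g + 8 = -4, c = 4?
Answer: 56288/3 ≈ 18763.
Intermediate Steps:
g = -12 (g = -8 - 4 = -12)
z = -9/2 (z = -2 + (½)*(-5) = -2 - 5/2 = -9/2 ≈ -4.5000)
f(x, D) = (-12 + x)*(-5 + D) (f(x, D) = (D - 5)*(x - 12) = (-5 + D)*(-12 + x) = (-12 + x)*(-5 + D))
A(Y, h) = 16 (A(Y, h) = 4² = 16)
J(r) = -10/3 + 2*r²/3 (J(r) = 4 + ((r² + r*r) - 22)/3 = 4 + ((r² + r²) - 22)/3 = 4 + (2*r² - 22)/3 = 4 + (-22 + 2*r²)/3 = 4 + (-22/3 + 2*r²/3) = -10/3 + 2*r²/3)
J(f(5, -1))*A(-20, z) = (-10/3 + 2*(60 - 12*(-1) - 5*5 - 1*5)²/3)*16 = (-10/3 + 2*(60 + 12 - 25 - 5)²/3)*16 = (-10/3 + (⅔)*42²)*16 = (-10/3 + (⅔)*1764)*16 = (-10/3 + 1176)*16 = (3518/3)*16 = 56288/3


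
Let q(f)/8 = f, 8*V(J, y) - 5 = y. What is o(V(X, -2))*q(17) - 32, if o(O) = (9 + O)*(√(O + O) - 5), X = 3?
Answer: -6407 + 1275*√3/2 ≈ -5302.8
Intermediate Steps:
V(J, y) = 5/8 + y/8
q(f) = 8*f
o(O) = (-5 + √2*√O)*(9 + O) (o(O) = (9 + O)*(√(2*O) - 5) = (9 + O)*(√2*√O - 5) = (9 + O)*(-5 + √2*√O) = (-5 + √2*√O)*(9 + O))
o(V(X, -2))*q(17) - 32 = (-45 - 5*(5/8 + (⅛)*(-2)) + √2*(5/8 + (⅛)*(-2))^(3/2) + 9*√2*√(5/8 + (⅛)*(-2)))*(8*17) - 32 = (-45 - 5*(5/8 - ¼) + √2*(5/8 - ¼)^(3/2) + 9*√2*√(5/8 - ¼))*136 - 32 = (-45 - 5*3/8 + √2*(3/8)^(3/2) + 9*√2*√(3/8))*136 - 32 = (-45 - 15/8 + √2*(3*√6/32) + 9*√2*(√6/4))*136 - 32 = (-45 - 15/8 + 3*√3/16 + 9*√3/2)*136 - 32 = (-375/8 + 75*√3/16)*136 - 32 = (-6375 + 1275*√3/2) - 32 = -6407 + 1275*√3/2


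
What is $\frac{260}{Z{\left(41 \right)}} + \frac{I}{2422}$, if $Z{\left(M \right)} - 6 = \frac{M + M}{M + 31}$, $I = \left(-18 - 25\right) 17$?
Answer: $\frac{22482053}{622454} \approx 36.118$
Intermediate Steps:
$I = -731$ ($I = \left(-43\right) 17 = -731$)
$Z{\left(M \right)} = 6 + \frac{2 M}{31 + M}$ ($Z{\left(M \right)} = 6 + \frac{M + M}{M + 31} = 6 + \frac{2 M}{31 + M}$)
$\frac{260}{Z{\left(41 \right)}} + \frac{I}{2422} = \frac{260}{2 \frac{1}{31 + 41} \left(93 + 4 \cdot 41\right)} - \frac{731}{2422} = \frac{260}{2 \cdot \frac{1}{72} \left(93 + 164\right)} - \frac{731}{2422} = \frac{260}{2 \cdot \frac{1}{72} \cdot 257} - \frac{731}{2422} = \frac{260}{\frac{257}{36}} - \frac{731}{2422} = 260 \cdot \frac{36}{257} - \frac{731}{2422} = \frac{9360}{257} - \frac{731}{2422} = \frac{22482053}{622454}$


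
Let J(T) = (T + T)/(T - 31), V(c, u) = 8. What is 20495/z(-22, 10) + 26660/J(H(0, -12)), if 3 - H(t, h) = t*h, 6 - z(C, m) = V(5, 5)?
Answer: -807965/6 ≈ -1.3466e+5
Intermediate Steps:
z(C, m) = -2 (z(C, m) = 6 - 1*8 = 6 - 8 = -2)
H(t, h) = 3 - h*t (H(t, h) = 3 - t*h = 3 - h*t)
J(T) = 2*T/(-31 + T) (J(T) = (2*T)/(-31 + T) = 2*T/(-31 + T))
20495/z(-22, 10) + 26660/J(H(0, -12)) = 20495/(-2) + 26660/((2*(3 - 1*(-12)*0)/(-31 + (3 - 1*(-12)*0)))) = 20495*(-½) + 26660/((2*(3 + 0)/(-31 + (3 + 0)))) = -20495/2 + 26660/((2*3/(-31 + 3))) = -20495/2 + 26660/((2*3/(-28))) = -20495/2 + 26660/((2*3*(-1/28))) = -20495/2 + 26660/(-3/14) = -20495/2 + 26660*(-14/3) = -20495/2 - 373240/3 = -807965/6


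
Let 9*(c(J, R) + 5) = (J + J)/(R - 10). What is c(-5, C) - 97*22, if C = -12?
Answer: -211756/99 ≈ -2138.9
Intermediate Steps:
c(J, R) = -5 + 2*J/(9*(-10 + R)) (c(J, R) = -5 + ((J + J)/(R - 10))/9 = -5 + ((2*J)/(-10 + R))/9 = -5 + (2*J/(-10 + R))/9 = -5 + 2*J/(9*(-10 + R)))
c(-5, C) - 97*22 = (450 - 45*(-12) + 2*(-5))/(9*(-10 - 12)) - 97*22 = (⅑)*(450 + 540 - 10)/(-22) - 2134 = (⅑)*(-1/22)*980 - 2134 = -490/99 - 2134 = -211756/99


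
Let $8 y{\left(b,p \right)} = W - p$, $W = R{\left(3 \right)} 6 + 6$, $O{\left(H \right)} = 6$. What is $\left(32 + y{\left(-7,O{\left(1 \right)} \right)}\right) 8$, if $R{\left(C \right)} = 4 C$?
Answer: $328$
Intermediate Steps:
$W = 78$ ($W = 4 \cdot 3 \cdot 6 + 6 = 12 \cdot 6 + 6 = 72 + 6 = 78$)
$y{\left(b,p \right)} = \frac{39}{4} - \frac{p}{8}$ ($y{\left(b,p \right)} = \frac{78 - p}{8} = \frac{39}{4} - \frac{p}{8}$)
$\left(32 + y{\left(-7,O{\left(1 \right)} \right)}\right) 8 = \left(32 + \left(\frac{39}{4} - \frac{3}{4}\right)\right) 8 = \left(32 + 9\right) 8 = 41 \cdot 8 = 328$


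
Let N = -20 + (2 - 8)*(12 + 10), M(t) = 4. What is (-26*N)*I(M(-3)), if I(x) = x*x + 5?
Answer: 82992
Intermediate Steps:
N = -152 (N = -20 - 6*22 = -20 - 132 = -152)
I(x) = 5 + x**2 (I(x) = x**2 + 5 = 5 + x**2)
(-26*N)*I(M(-3)) = (-26*(-152))*(5 + 4**2) = 3952*(5 + 16) = 3952*21 = 82992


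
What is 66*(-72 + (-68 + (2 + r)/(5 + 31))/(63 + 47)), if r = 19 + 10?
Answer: -287537/60 ≈ -4792.3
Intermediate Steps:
r = 29
66*(-72 + (-68 + (2 + r)/(5 + 31))/(63 + 47)) = 66*(-72 + (-68 + (2 + 29)/(5 + 31))/(63 + 47)) = 66*(-72 + (-68 + 31/36)/110) = 66*(-72 + (-68 + 31*(1/36))*(1/110)) = 66*(-72 + (-68 + 31/36)*(1/110)) = 66*(-72 - 2417/36*1/110) = 66*(-72 - 2417/3960) = 66*(-287537/3960) = -287537/60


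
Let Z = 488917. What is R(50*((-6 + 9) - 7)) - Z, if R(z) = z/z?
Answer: -488916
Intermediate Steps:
R(z) = 1
R(50*((-6 + 9) - 7)) - Z = 1 - 1*488917 = 1 - 488917 = -488916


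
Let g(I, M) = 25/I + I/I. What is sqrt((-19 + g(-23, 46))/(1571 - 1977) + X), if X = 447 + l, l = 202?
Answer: sqrt(56595759738)/9338 ≈ 25.476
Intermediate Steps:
X = 649 (X = 447 + 202 = 649)
g(I, M) = 1 + 25/I (g(I, M) = 25/I + 1 = 1 + 25/I)
sqrt((-19 + g(-23, 46))/(1571 - 1977) + X) = sqrt((-19 + (25 - 23)/(-23))/(1571 - 1977) + 649) = sqrt((-19 - 1/23*2)/(-406) + 649) = sqrt((-19 - 2/23)*(-1/406) + 649) = sqrt(-439/23*(-1/406) + 649) = sqrt(439/9338 + 649) = sqrt(6060801/9338) = sqrt(56595759738)/9338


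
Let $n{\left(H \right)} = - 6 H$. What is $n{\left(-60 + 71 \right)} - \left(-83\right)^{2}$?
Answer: $-6955$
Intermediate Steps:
$n{\left(-60 + 71 \right)} - \left(-83\right)^{2} = - 6 \left(-60 + 71\right) - \left(-83\right)^{2} = \left(-6\right) 11 - 6889 = -66 - 6889 = -6955$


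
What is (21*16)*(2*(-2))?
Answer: -1344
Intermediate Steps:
(21*16)*(2*(-2)) = 336*(-4) = -1344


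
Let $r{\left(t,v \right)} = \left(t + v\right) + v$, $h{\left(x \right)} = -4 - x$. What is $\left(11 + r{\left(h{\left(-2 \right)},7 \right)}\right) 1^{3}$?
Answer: $23$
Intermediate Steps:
$r{\left(t,v \right)} = t + 2 v$
$\left(11 + r{\left(h{\left(-2 \right)},7 \right)}\right) 1^{3} = \left(11 + \left(\left(-4 - -2\right) + 2 \cdot 7\right)\right) 1^{3} = \left(11 + \left(\left(-4 + 2\right) + 14\right)\right) 1 = \left(11 + \left(-2 + 14\right)\right) 1 = \left(11 + 12\right) 1 = 23 \cdot 1 = 23$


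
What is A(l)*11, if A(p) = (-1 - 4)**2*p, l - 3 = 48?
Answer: 14025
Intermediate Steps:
l = 51 (l = 3 + 48 = 51)
A(p) = 25*p (A(p) = (-5)**2*p = 25*p)
A(l)*11 = (25*51)*11 = 1275*11 = 14025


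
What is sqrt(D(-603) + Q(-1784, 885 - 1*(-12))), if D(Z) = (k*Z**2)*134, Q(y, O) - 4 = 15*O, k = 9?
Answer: sqrt(438525913) ≈ 20941.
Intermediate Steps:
Q(y, O) = 4 + 15*O
D(Z) = 1206*Z**2 (D(Z) = (9*Z**2)*134 = 1206*Z**2)
sqrt(D(-603) + Q(-1784, 885 - 1*(-12))) = sqrt(1206*(-603)**2 + (4 + 15*(885 - 1*(-12)))) = sqrt(1206*363609 + (4 + 15*(885 + 12))) = sqrt(438512454 + (4 + 15*897)) = sqrt(438512454 + (4 + 13455)) = sqrt(438512454 + 13459) = sqrt(438525913)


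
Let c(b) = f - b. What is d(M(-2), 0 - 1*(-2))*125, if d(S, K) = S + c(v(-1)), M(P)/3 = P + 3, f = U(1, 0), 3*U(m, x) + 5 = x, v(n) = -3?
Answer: 1625/3 ≈ 541.67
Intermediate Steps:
U(m, x) = -5/3 + x/3
f = -5/3 (f = -5/3 + (⅓)*0 = -5/3 + 0 = -5/3 ≈ -1.6667)
c(b) = -5/3 - b
M(P) = 9 + 3*P (M(P) = 3*(P + 3) = 3*(3 + P) = 9 + 3*P)
d(S, K) = 4/3 + S (d(S, K) = S + (-5/3 - 1*(-3)) = S + (-5/3 + 3) = S + 4/3 = 4/3 + S)
d(M(-2), 0 - 1*(-2))*125 = (4/3 + (9 + 3*(-2)))*125 = (4/3 + (9 - 6))*125 = (4/3 + 3)*125 = (13/3)*125 = 1625/3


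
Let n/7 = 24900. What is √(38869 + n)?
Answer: √213169 ≈ 461.70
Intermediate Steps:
n = 174300 (n = 7*24900 = 174300)
√(38869 + n) = √(38869 + 174300) = √213169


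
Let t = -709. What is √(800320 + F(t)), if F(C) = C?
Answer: √799611 ≈ 894.21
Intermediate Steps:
√(800320 + F(t)) = √(800320 - 709) = √799611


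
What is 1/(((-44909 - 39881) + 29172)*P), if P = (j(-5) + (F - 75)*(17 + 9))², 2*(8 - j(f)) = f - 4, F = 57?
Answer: -2/23079273089 ≈ -8.6658e-11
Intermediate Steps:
j(f) = 10 - f/2 (j(f) = 8 - (f - 4)/2 = 8 - (-4 + f)/2 = 8 + (2 - f/2) = 10 - f/2)
P = 829921/4 (P = ((10 - ½*(-5)) + (57 - 75)*(17 + 9))² = ((10 + 5/2) - 18*26)² = (25/2 - 468)² = (-911/2)² = 829921/4 ≈ 2.0748e+5)
1/(((-44909 - 39881) + 29172)*P) = 1/(((-44909 - 39881) + 29172)*(829921/4)) = (4/829921)/(-84790 + 29172) = (4/829921)/(-55618) = -1/55618*4/829921 = -2/23079273089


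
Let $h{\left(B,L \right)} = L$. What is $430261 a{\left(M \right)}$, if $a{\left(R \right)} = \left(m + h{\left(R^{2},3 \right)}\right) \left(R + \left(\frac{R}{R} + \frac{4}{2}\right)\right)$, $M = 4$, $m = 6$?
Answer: $27106443$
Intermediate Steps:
$a{\left(R \right)} = 27 + 9 R$ ($a{\left(R \right)} = \left(6 + 3\right) \left(R + \left(\frac{R}{R} + \frac{4}{2}\right)\right) = 9 \left(R + \left(1 + 4 \cdot \frac{1}{2}\right)\right) = 9 \left(R + \left(1 + 2\right)\right) = 9 \left(R + 3\right) = 9 \left(3 + R\right) = 27 + 9 R$)
$430261 a{\left(M \right)} = 430261 \left(27 + 9 \cdot 4\right) = 430261 \left(27 + 36\right) = 430261 \cdot 63 = 27106443$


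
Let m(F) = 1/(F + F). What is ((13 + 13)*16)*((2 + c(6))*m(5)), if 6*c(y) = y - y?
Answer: 416/5 ≈ 83.200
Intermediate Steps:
m(F) = 1/(2*F)
c(y) = 0 (c(y) = (y - y)/6 = (⅙)*0 = 0)
((13 + 13)*16)*((2 + c(6))*m(5)) = ((13 + 13)*16)*((2 + 0)*((½)/5)) = (26*16)*(2*((½)*(⅕))) = 416*(2*(⅒)) = 416*(⅕) = 416/5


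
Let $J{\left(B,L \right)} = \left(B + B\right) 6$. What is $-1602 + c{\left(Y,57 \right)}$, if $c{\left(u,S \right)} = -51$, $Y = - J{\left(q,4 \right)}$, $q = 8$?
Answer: $-1653$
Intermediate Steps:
$J{\left(B,L \right)} = 12 B$ ($J{\left(B,L \right)} = 2 B 6 = 12 B$)
$Y = -96$ ($Y = - 12 \cdot 8 = \left(-1\right) 96 = -96$)
$-1602 + c{\left(Y,57 \right)} = -1602 - 51 = -1653$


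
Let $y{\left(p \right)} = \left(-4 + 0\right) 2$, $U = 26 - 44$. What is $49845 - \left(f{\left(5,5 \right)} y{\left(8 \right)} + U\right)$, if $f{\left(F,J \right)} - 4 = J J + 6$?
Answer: $50143$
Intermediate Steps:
$f{\left(F,J \right)} = 10 + J^{2}$ ($f{\left(F,J \right)} = 4 + \left(J J + 6\right) = 4 + \left(J^{2} + 6\right) = 4 + \left(6 + J^{2}\right) = 10 + J^{2}$)
$U = -18$
$y{\left(p \right)} = -8$ ($y{\left(p \right)} = \left(-4\right) 2 = -8$)
$49845 - \left(f{\left(5,5 \right)} y{\left(8 \right)} + U\right) = 49845 - \left(\left(10 + 5^{2}\right) \left(-8\right) - 18\right) = 49845 - \left(\left(10 + 25\right) \left(-8\right) - 18\right) = 49845 - \left(35 \left(-8\right) - 18\right) = 49845 - \left(-280 - 18\right) = 49845 - -298 = 49845 + 298 = 50143$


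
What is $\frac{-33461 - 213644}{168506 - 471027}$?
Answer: $\frac{247105}{302521} \approx 0.81682$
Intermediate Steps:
$\frac{-33461 - 213644}{168506 - 471027} = - \frac{247105}{-302521} = \left(-247105\right) \left(- \frac{1}{302521}\right) = \frac{247105}{302521}$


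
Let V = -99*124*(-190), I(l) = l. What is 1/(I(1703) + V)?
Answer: 1/2334143 ≈ 4.2842e-7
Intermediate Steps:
V = 2332440 (V = -12276*(-190) = 2332440)
1/(I(1703) + V) = 1/(1703 + 2332440) = 1/2334143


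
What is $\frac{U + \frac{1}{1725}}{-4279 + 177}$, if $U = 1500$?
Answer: $- \frac{369643}{1010850} \approx -0.36568$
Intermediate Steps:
$\frac{U + \frac{1}{1725}}{-4279 + 177} = \frac{1500 + \frac{1}{1725}}{-4279 + 177} = \frac{1500 + \frac{1}{1725}}{-4102} = \frac{2587501}{1725} \left(- \frac{1}{4102}\right) = - \frac{369643}{1010850}$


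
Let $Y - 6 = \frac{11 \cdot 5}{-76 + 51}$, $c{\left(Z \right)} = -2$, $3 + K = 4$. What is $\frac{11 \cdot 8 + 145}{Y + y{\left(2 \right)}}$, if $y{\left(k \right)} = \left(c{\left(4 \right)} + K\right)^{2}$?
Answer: $\frac{1165}{24} \approx 48.542$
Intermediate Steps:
$K = 1$ ($K = -3 + 4 = 1$)
$y{\left(k \right)} = 1$ ($y{\left(k \right)} = \left(-2 + 1\right)^{2} = \left(-1\right)^{2} = 1$)
$Y = \frac{19}{5}$ ($Y = 6 + \frac{11 \cdot 5}{-76 + 51} = 6 + \frac{55}{-25} = 6 + 55 \left(- \frac{1}{25}\right) = 6 - \frac{11}{5} = \frac{19}{5} \approx 3.8$)
$\frac{11 \cdot 8 + 145}{Y + y{\left(2 \right)}} = \frac{11 \cdot 8 + 145}{\frac{19}{5} + 1} = \frac{88 + 145}{\frac{24}{5}} = 233 \cdot \frac{5}{24} = \frac{1165}{24}$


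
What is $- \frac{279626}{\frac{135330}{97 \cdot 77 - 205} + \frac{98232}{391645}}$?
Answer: $- \frac{397755301164640}{26857437549} \approx -14810.0$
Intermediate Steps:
$- \frac{279626}{\frac{135330}{97 \cdot 77 - 205} + \frac{98232}{391645}} = - \frac{279626}{\frac{135330}{7469 - 205} + 98232 \cdot \frac{1}{391645}} = - \frac{279626}{\frac{135330}{7264} + \frac{98232}{391645}} = - \frac{279626}{135330 \cdot \frac{1}{7264} + \frac{98232}{391645}} = - \frac{279626}{\frac{67665}{3632} + \frac{98232}{391645}} = - \frac{279626}{\frac{26857437549}{1422454640}} = \left(-279626\right) \frac{1422454640}{26857437549} = - \frac{397755301164640}{26857437549}$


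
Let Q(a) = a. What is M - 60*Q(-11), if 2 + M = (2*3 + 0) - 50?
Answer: 614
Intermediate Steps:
M = -46 (M = -2 + ((2*3 + 0) - 50) = -2 + ((6 + 0) - 50) = -2 + (6 - 50) = -2 - 44 = -46)
M - 60*Q(-11) = -46 - 60*(-11) = -46 + 660 = 614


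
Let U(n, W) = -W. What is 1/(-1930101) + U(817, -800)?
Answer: 1544080799/1930101 ≈ 800.00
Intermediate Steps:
1/(-1930101) + U(817, -800) = 1/(-1930101) - 1*(-800) = -1/1930101 + 800 = 1544080799/1930101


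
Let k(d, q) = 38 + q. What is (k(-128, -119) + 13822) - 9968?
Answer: 3773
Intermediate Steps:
(k(-128, -119) + 13822) - 9968 = ((38 - 119) + 13822) - 9968 = (-81 + 13822) - 9968 = 13741 - 9968 = 3773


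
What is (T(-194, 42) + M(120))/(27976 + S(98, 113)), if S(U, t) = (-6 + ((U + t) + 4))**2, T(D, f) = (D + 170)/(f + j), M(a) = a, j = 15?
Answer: 2272/1361483 ≈ 0.0016688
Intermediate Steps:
T(D, f) = (170 + D)/(15 + f) (T(D, f) = (D + 170)/(f + 15) = (170 + D)/(15 + f))
S(U, t) = (-2 + U + t)**2 (S(U, t) = (-6 + (4 + U + t))**2 = (-2 + U + t)**2)
(T(-194, 42) + M(120))/(27976 + S(98, 113)) = ((170 - 194)/(15 + 42) + 120)/(27976 + (-2 + 98 + 113)**2) = (-24/57 + 120)/(27976 + 209**2) = ((1/57)*(-24) + 120)/(27976 + 43681) = (-8/19 + 120)/71657 = (2272/19)*(1/71657) = 2272/1361483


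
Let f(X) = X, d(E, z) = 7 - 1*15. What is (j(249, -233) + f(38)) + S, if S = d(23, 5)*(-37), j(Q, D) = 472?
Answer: 806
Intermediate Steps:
d(E, z) = -8 (d(E, z) = 7 - 15 = -8)
S = 296 (S = -8*(-37) = 296)
(j(249, -233) + f(38)) + S = (472 + 38) + 296 = 510 + 296 = 806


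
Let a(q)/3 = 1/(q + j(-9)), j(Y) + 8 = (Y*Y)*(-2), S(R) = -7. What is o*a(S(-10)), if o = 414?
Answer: -414/59 ≈ -7.0170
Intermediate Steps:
j(Y) = -8 - 2*Y² (j(Y) = -8 + (Y*Y)*(-2) = -8 + Y²*(-2) = -8 - 2*Y²)
a(q) = 3/(-170 + q) (a(q) = 3/(q + (-8 - 2*(-9)²)) = 3/(q + (-8 - 2*81)) = 3/(q + (-8 - 162)) = 3/(q - 170) = 3/(-170 + q))
o*a(S(-10)) = 414*(3/(-170 - 7)) = 414*(3/(-177)) = 414*(3*(-1/177)) = 414*(-1/59) = -414/59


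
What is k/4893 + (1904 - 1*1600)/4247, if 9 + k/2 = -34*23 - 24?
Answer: -5435138/20780571 ≈ -0.26155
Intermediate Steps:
k = -1630 (k = -18 + 2*(-34*23 - 24) = -18 + 2*(-782 - 24) = -18 + 2*(-806) = -18 - 1612 = -1630)
k/4893 + (1904 - 1*1600)/4247 = -1630/4893 + (1904 - 1*1600)/4247 = -1630*1/4893 + (1904 - 1600)*(1/4247) = -1630/4893 + 304*(1/4247) = -1630/4893 + 304/4247 = -5435138/20780571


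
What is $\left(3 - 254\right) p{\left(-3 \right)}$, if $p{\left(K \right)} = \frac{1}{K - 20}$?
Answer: $\frac{251}{23} \approx 10.913$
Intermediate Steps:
$p{\left(K \right)} = \frac{1}{-20 + K}$
$\left(3 - 254\right) p{\left(-3 \right)} = \frac{3 - 254}{-20 - 3} = - \frac{251}{-23} = \left(-251\right) \left(- \frac{1}{23}\right) = \frac{251}{23}$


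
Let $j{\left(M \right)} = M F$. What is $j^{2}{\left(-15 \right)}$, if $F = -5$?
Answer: $5625$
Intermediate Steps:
$j{\left(M \right)} = - 5 M$ ($j{\left(M \right)} = M \left(-5\right) = - 5 M$)
$j^{2}{\left(-15 \right)} = \left(\left(-5\right) \left(-15\right)\right)^{2} = 75^{2} = 5625$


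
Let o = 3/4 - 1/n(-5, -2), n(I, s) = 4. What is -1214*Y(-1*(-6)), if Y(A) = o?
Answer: -607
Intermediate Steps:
o = ½ (o = 3/4 - 1/4 = 3*(¼) - 1*¼ = ¾ - ¼ = ½ ≈ 0.50000)
Y(A) = ½
-1214*Y(-1*(-6)) = -1214*½ = -607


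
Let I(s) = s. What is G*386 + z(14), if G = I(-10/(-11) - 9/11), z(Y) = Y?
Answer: 540/11 ≈ 49.091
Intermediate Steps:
G = 1/11 (G = -10/(-11) - 9/11 = -10*(-1/11) - 9*1/11 = 10/11 - 9/11 = 1/11 ≈ 0.090909)
G*386 + z(14) = (1/11)*386 + 14 = 386/11 + 14 = 540/11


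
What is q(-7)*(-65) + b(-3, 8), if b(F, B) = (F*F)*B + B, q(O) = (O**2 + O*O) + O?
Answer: -5835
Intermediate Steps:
q(O) = O + 2*O**2 (q(O) = (O**2 + O**2) + O = 2*O**2 + O = O + 2*O**2)
b(F, B) = B + B*F**2 (b(F, B) = F**2*B + B = B*F**2 + B = B + B*F**2)
q(-7)*(-65) + b(-3, 8) = -7*(1 + 2*(-7))*(-65) + 8*(1 + (-3)**2) = -7*(1 - 14)*(-65) + 8*(1 + 9) = -7*(-13)*(-65) + 8*10 = 91*(-65) + 80 = -5915 + 80 = -5835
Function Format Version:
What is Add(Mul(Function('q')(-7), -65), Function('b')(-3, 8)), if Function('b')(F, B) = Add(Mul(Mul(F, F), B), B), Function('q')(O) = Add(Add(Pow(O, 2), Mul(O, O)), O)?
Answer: -5835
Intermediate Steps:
Function('q')(O) = Add(O, Mul(2, Pow(O, 2))) (Function('q')(O) = Add(Add(Pow(O, 2), Pow(O, 2)), O) = Add(Mul(2, Pow(O, 2)), O) = Add(O, Mul(2, Pow(O, 2))))
Function('b')(F, B) = Add(B, Mul(B, Pow(F, 2))) (Function('b')(F, B) = Add(Mul(Pow(F, 2), B), B) = Add(Mul(B, Pow(F, 2)), B) = Add(B, Mul(B, Pow(F, 2))))
Add(Mul(Function('q')(-7), -65), Function('b')(-3, 8)) = Add(Mul(Mul(-7, Add(1, Mul(2, -7))), -65), Mul(8, Add(1, Pow(-3, 2)))) = Add(Mul(Mul(-7, Add(1, -14)), -65), Mul(8, Add(1, 9))) = Add(Mul(Mul(-7, -13), -65), Mul(8, 10)) = Add(Mul(91, -65), 80) = Add(-5915, 80) = -5835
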